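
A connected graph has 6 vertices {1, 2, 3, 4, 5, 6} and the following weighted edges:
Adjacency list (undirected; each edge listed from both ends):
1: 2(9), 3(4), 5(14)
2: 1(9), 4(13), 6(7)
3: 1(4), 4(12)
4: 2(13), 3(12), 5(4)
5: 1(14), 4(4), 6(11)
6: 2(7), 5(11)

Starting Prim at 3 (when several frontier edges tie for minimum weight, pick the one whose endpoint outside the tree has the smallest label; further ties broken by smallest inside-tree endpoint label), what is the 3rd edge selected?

2-6

Prim, starting at 3.
Step 1: frontier [1 3 4, 3 4 12] → take 1 3 (4); add 1.
Step 2: frontier [1 2 9, 1 5 14, 3 4 12] → take 1 2 (9); add 2.
Step 3: frontier [1 5 14, 2 6 7, 2 4 13, 3 4 12] → take 2 6 (7); add 6.
Step 4: frontier [1 5 14, 2 4 13, 3 4 12, 5 6 11] → take 5 6 (11); add 5.
Step 5: frontier [2 4 13, 3 4 12, 4 5 4] → take 4 5 (4); add 4.
The 3rd edge added is 2 6.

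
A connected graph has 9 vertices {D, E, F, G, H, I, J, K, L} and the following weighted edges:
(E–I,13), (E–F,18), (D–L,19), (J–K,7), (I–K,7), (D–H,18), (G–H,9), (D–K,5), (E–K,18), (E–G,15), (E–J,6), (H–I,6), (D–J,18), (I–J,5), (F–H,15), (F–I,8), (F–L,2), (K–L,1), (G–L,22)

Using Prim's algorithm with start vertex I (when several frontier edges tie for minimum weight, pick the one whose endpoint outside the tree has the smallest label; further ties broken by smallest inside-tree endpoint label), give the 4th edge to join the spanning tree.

I-K

Prim's algorithm from I:
Step 1: cheapest edge leaving the tree is I–J (5); add J.
Step 2: cheapest edge leaving the tree is E–J (6); add E.
Step 3: cheapest edge leaving the tree is H–I (6); add H.
Step 4: cheapest edge leaving the tree is I–K (7); add K.
Step 5: cheapest edge leaving the tree is K–L (1); add L.
Step 6: cheapest edge leaving the tree is F–L (2); add F.
Step 7: cheapest edge leaving the tree is D–K (5); add D.
Step 8: cheapest edge leaving the tree is G–H (9); add G.
The 4th edge added is I–K.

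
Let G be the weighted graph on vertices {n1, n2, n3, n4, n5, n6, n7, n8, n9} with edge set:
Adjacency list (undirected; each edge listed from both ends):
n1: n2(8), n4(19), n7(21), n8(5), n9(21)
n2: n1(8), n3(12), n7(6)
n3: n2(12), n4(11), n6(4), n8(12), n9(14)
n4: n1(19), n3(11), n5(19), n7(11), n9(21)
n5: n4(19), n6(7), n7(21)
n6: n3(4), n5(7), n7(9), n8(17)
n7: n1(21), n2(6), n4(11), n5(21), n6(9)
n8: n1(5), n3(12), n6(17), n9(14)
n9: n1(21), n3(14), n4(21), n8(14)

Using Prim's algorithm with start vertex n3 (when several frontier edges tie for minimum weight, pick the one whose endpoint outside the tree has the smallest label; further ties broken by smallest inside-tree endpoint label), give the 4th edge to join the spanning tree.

Prim, starting at n3.
Step 1: cheapest edge leaving the tree is n3—n6 (4); add n6.
Step 2: cheapest edge leaving the tree is n5—n6 (7); add n5.
Step 3: cheapest edge leaving the tree is n6—n7 (9); add n7.
Step 4: cheapest edge leaving the tree is n2—n7 (6); add n2.
Step 5: cheapest edge leaving the tree is n1—n2 (8); add n1.
Step 6: cheapest edge leaving the tree is n1—n8 (5); add n8.
Step 7: cheapest edge leaving the tree is n3—n4 (11); add n4.
Step 8: cheapest edge leaving the tree is n3—n9 (14); add n9.
The 4th edge added is n2—n7.

n2-n7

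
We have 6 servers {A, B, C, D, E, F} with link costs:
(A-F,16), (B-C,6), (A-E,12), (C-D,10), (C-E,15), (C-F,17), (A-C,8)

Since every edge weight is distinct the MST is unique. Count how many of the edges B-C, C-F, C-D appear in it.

Kruskal: consider edges lightest-first.
B-C (6): add — endpoints in different components.
A-C (8): add — endpoints in different components.
C-D (10): add — endpoints in different components.
A-E (12): add — endpoints in different components.
C-E (15): skip — C and E already connected.
A-F (16): add — endpoints in different components.
MST edge set: {B-C, A-C, C-D, A-E, A-F}.
Of the listed edges, {B-C, C-D} are in the MST → 2.

2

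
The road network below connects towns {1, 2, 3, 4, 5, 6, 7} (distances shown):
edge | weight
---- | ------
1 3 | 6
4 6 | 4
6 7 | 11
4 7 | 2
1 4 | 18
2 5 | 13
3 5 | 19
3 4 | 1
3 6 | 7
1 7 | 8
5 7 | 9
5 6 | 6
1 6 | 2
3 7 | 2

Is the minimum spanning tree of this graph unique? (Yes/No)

Kruskal: consider edges lightest-first.
3 4 (1): add — endpoints in different components.
1 6 (2): add — endpoints in different components.
3 7 (2): add — endpoints in different components.
4 7 (2): skip — 4 and 7 already connected.
4 6 (4): add — endpoints in different components.
1 3 (6): skip — 1 and 3 already connected.
5 6 (6): add — endpoints in different components.
3 6 (7): skip — 3 and 6 already connected.
1 7 (8): skip — 1 and 7 already connected.
5 7 (9): skip — 5 and 7 already connected.
6 7 (11): skip — 6 and 7 already connected.
2 5 (13): add — endpoints in different components.
Non-tree edge 4 7 has weight 2, equal to the heaviest edge on its tree cycle — swapping gives another MST of the same weight. Not unique.

No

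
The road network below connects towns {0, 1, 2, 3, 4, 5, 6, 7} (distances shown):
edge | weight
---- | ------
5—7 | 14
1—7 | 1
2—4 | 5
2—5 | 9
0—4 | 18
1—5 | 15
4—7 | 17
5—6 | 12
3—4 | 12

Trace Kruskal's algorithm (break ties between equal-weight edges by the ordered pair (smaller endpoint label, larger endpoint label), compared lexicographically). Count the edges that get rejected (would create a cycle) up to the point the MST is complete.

2

Sort edges by weight, then run Kruskal:
1—7 (1): add — endpoints in different components.
2—4 (5): add — endpoints in different components.
2—5 (9): add — endpoints in different components.
3—4 (12): add — endpoints in different components.
5—6 (12): add — endpoints in different components.
5—7 (14): add — endpoints in different components.
1—5 (15): skip — 1 and 5 already connected.
4—7 (17): skip — 4 and 7 already connected.
0—4 (18): add — endpoints in different components.
Edges rejected before the tree was complete: 2.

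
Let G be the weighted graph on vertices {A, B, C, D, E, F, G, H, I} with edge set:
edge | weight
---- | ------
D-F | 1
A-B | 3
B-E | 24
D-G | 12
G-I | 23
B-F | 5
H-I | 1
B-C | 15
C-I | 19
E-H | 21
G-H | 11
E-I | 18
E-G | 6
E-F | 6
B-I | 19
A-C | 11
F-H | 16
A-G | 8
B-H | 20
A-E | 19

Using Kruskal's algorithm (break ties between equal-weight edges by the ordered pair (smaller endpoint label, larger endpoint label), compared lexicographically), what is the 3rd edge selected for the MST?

Sort edges by weight, then run Kruskal:
D-F (1): add — endpoints in different components.
H-I (1): add — endpoints in different components.
A-B (3): add — endpoints in different components.
B-F (5): add — endpoints in different components.
E-F (6): add — endpoints in different components.
E-G (6): add — endpoints in different components.
A-G (8): skip — A and G already connected.
A-C (11): add — endpoints in different components.
G-H (11): add — endpoints in different components.
The 3rd edge added is A-B.

A-B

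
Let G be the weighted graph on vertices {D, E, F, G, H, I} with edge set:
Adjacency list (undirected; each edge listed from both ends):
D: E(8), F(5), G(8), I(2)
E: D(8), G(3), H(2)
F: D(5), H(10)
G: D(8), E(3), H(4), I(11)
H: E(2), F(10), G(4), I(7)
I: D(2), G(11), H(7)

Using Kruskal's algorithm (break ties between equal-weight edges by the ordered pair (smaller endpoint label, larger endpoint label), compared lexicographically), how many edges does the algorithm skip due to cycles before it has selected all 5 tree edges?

Kruskal's algorithm — process edges by increasing weight (ties by edge label):
D–I (2): add — endpoints in different components.
E–H (2): add — endpoints in different components.
E–G (3): add — endpoints in different components.
G–H (4): skip — G and H already connected.
D–F (5): add — endpoints in different components.
H–I (7): add — endpoints in different components.
Edges rejected before the tree was complete: 1.

1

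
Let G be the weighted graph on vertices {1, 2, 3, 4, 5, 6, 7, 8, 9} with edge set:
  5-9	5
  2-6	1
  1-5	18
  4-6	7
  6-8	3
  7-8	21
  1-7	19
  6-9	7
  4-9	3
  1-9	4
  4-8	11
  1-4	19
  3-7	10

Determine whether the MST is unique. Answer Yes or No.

No

Kruskal: consider edges lightest-first.
2-6 (1): add — endpoints in different components.
4-9 (3): add — endpoints in different components.
6-8 (3): add — endpoints in different components.
1-9 (4): add — endpoints in different components.
5-9 (5): add — endpoints in different components.
4-6 (7): add — endpoints in different components.
6-9 (7): skip — 6 and 9 already connected.
3-7 (10): add — endpoints in different components.
4-8 (11): skip — 4 and 8 already connected.
1-5 (18): skip — 1 and 5 already connected.
1-4 (19): skip — 1 and 4 already connected.
1-7 (19): add — endpoints in different components.
Non-tree edge 6-9 has weight 7, equal to the heaviest edge on its tree cycle — swapping gives another MST of the same weight. Not unique.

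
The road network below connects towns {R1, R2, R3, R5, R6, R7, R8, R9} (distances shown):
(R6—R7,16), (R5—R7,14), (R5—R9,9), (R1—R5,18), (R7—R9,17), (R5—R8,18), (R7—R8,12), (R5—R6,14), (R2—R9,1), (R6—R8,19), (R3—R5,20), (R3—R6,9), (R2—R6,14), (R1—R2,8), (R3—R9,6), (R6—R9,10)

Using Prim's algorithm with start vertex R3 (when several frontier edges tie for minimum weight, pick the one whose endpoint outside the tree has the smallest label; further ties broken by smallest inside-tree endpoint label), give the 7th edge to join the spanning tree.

R7-R8

Grow the tree from R3 using Prim:
Step 1: cheapest edge leaving the tree is R3—R9 (6); add R9.
Step 2: cheapest edge leaving the tree is R2—R9 (1); add R2.
Step 3: cheapest edge leaving the tree is R1—R2 (8); add R1.
Step 4: cheapest edge leaving the tree is R5—R9 (9); add R5.
Step 5: cheapest edge leaving the tree is R3—R6 (9); add R6.
Step 6: cheapest edge leaving the tree is R5—R7 (14); add R7.
Step 7: cheapest edge leaving the tree is R7—R8 (12); add R8.
The 7th edge added is R7—R8.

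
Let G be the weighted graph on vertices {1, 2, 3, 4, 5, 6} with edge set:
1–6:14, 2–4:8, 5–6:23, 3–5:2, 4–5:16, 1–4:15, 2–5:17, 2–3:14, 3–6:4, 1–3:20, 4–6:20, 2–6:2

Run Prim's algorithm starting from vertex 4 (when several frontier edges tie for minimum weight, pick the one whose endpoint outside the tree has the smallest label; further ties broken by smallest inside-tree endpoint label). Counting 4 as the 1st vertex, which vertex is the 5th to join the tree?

Prim, starting at 4.
Step 1: cheapest edge leaving the tree is 2–4 (8); add 2.
Step 2: cheapest edge leaving the tree is 2–6 (2); add 6.
Step 3: cheapest edge leaving the tree is 3–6 (4); add 3.
Step 4: cheapest edge leaving the tree is 3–5 (2); add 5.
Step 5: cheapest edge leaving the tree is 1–6 (14); add 1.
Vertex order: 4, 2, 6, 3, 5, 1. The 5th vertex is 5.

5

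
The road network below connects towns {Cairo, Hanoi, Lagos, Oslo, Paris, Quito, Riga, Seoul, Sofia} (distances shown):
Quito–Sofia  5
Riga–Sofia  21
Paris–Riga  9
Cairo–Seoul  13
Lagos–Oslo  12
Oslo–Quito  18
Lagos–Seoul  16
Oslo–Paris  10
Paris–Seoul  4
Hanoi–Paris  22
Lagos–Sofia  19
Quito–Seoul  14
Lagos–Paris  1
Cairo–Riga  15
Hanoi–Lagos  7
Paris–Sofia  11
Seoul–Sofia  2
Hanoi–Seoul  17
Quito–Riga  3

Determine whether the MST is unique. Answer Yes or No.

Yes

Kruskal: consider edges lightest-first.
Lagos–Paris (1): add — endpoints in different components.
Seoul–Sofia (2): add — endpoints in different components.
Quito–Riga (3): add — endpoints in different components.
Paris–Seoul (4): add — endpoints in different components.
Quito–Sofia (5): add — endpoints in different components.
Hanoi–Lagos (7): add — endpoints in different components.
Paris–Riga (9): skip — Paris and Riga already connected.
Oslo–Paris (10): add — endpoints in different components.
Paris–Sofia (11): skip — Paris and Sofia already connected.
Lagos–Oslo (12): skip — Oslo and Lagos already connected.
Cairo–Seoul (13): add — endpoints in different components.
Every non-tree edge has weight strictly greater than the heaviest edge on the tree path between its endpoints, so the MST is unique.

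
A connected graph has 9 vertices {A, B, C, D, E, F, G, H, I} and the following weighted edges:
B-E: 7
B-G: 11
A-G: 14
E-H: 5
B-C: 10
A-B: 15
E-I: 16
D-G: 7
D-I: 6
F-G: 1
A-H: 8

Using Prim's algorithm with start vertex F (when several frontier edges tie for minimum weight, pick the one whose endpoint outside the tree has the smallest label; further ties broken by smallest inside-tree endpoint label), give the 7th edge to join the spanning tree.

A-H

Prim, starting at F.
Step 1: frontier [F-G 1] → take F-G (1); add G.
Step 2: frontier [D-G 7, B-G 11, A-G 14] → take D-G (7); add D.
Step 3: frontier [D-I 6, B-G 11, A-G 14] → take D-I (6); add I.
Step 4: frontier [B-G 11, A-G 14, E-I 16] → take B-G (11); add B.
Step 5: frontier [B-E 7, B-C 10, A-B 15, A-G 14, E-I 16] → take B-E (7); add E.
Step 6: frontier [B-C 10, A-B 15, E-H 5, A-G 14] → take E-H (5); add H.
Step 7: frontier [B-C 10, A-B 15, A-G 14, A-H 8] → take A-H (8); add A.
Step 8: frontier [B-C 10] → take B-C (10); add C.
The 7th edge added is A-H.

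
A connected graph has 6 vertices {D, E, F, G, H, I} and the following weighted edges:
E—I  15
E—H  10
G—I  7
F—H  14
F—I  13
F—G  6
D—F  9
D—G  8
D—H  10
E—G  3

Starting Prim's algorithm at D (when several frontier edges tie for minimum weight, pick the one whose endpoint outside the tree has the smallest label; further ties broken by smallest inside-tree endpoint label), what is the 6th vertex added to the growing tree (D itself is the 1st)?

Prim, starting at D.
Step 1: frontier [D—G 8, D—F 9, D—H 10] → take D—G (8); add G.
Step 2: frontier [D—F 9, D—H 10, E—G 3, F—G 6, G—I 7] → take E—G (3); add E.
Step 3: frontier [D—F 9, D—H 10, E—H 10, E—I 15, F—G 6, G—I 7] → take F—G (6); add F.
Step 4: frontier [D—H 10, E—H 10, E—I 15, F—I 13, F—H 14, G—I 7] → take G—I (7); add I.
Step 5: frontier [D—H 10, E—H 10, F—H 14] → take D—H (10); add H.
Vertex order: D, G, E, F, I, H. The 6th vertex is H.

H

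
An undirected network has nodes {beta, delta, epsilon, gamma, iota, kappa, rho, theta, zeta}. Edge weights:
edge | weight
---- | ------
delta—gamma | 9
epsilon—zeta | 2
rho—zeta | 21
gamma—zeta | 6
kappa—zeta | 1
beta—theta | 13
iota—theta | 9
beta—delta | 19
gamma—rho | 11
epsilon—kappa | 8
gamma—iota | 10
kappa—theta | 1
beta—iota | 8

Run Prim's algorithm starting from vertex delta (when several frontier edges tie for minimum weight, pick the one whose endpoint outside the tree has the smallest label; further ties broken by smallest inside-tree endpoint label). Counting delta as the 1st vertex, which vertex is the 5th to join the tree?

Prim, starting at delta.
Step 1: cheapest edge leaving the tree is delta—gamma (9); add gamma.
Step 2: cheapest edge leaving the tree is gamma—zeta (6); add zeta.
Step 3: cheapest edge leaving the tree is kappa—zeta (1); add kappa.
Step 4: cheapest edge leaving the tree is kappa—theta (1); add theta.
Step 5: cheapest edge leaving the tree is epsilon—zeta (2); add epsilon.
Step 6: cheapest edge leaving the tree is iota—theta (9); add iota.
Step 7: cheapest edge leaving the tree is beta—iota (8); add beta.
Step 8: cheapest edge leaving the tree is gamma—rho (11); add rho.
Vertex order: delta, gamma, zeta, kappa, theta, epsilon, iota, beta, rho. The 5th vertex is theta.

theta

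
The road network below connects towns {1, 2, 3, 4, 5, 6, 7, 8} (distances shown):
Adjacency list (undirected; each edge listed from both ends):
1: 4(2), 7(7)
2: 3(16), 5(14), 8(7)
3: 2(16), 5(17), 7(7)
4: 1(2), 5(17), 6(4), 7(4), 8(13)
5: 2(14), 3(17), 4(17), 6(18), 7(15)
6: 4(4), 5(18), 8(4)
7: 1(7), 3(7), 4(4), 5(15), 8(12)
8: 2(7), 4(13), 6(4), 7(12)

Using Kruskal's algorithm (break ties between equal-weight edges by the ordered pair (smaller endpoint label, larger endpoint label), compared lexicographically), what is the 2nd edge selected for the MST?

Sort edges by weight, then run Kruskal:
1–4 (2): add — endpoints in different components.
4–6 (4): add — endpoints in different components.
4–7 (4): add — endpoints in different components.
6–8 (4): add — endpoints in different components.
1–7 (7): skip — 1 and 7 already connected.
2–8 (7): add — endpoints in different components.
3–7 (7): add — endpoints in different components.
7–8 (12): skip — 7 and 8 already connected.
4–8 (13): skip — 4 and 8 already connected.
2–5 (14): add — endpoints in different components.
The 2nd edge added is 4–6.

4-6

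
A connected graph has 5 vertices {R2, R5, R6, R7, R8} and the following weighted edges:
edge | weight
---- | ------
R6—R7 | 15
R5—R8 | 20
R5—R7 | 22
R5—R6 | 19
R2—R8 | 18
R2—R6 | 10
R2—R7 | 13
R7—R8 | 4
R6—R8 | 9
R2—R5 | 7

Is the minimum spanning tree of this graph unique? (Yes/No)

Sort edges by weight, then run Kruskal:
R7—R8 (4): add. Components now {R7,R8} {R6} {R5} {R2}
R2—R5 (7): add. Components now {R7,R8} {R6} {R2,R5}
R6—R8 (9): add. Components now {R6,R7,R8} {R2,R5}
R2—R6 (10): add. Components now {R2,R5,R6,R7,R8}
Every non-tree edge has weight strictly greater than the heaviest edge on the tree path between its endpoints, so the MST is unique.

Yes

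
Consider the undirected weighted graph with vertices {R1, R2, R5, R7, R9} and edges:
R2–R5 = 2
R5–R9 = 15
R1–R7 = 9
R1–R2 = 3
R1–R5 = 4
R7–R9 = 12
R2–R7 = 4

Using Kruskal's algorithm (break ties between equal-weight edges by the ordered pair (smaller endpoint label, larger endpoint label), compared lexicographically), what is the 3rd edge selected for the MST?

Kruskal: consider edges lightest-first.
R2–R5 (2): add — endpoints in different components.
R1–R2 (3): add — endpoints in different components.
R1–R5 (4): skip — R5 and R1 already connected.
R2–R7 (4): add — endpoints in different components.
R1–R7 (9): skip — R7 and R1 already connected.
R7–R9 (12): add — endpoints in different components.
The 3rd edge added is R2–R7.

R2-R7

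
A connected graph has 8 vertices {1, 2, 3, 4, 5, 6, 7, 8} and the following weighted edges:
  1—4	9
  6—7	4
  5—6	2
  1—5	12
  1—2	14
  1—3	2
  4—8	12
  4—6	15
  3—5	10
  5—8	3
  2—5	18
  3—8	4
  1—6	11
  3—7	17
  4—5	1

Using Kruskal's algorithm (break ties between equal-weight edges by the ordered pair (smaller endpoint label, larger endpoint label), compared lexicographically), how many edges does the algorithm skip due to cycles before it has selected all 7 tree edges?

Kruskal's algorithm — process edges by increasing weight (ties by edge label):
4—5 (1): add — endpoints in different components.
1—3 (2): add — endpoints in different components.
5—6 (2): add — endpoints in different components.
5—8 (3): add — endpoints in different components.
3—8 (4): add — endpoints in different components.
6—7 (4): add — endpoints in different components.
1—4 (9): skip — 1 and 4 already connected.
3—5 (10): skip — 3 and 5 already connected.
1—6 (11): skip — 1 and 6 already connected.
1—5 (12): skip — 1 and 5 already connected.
4—8 (12): skip — 4 and 8 already connected.
1—2 (14): add — endpoints in different components.
Edges rejected before the tree was complete: 5.

5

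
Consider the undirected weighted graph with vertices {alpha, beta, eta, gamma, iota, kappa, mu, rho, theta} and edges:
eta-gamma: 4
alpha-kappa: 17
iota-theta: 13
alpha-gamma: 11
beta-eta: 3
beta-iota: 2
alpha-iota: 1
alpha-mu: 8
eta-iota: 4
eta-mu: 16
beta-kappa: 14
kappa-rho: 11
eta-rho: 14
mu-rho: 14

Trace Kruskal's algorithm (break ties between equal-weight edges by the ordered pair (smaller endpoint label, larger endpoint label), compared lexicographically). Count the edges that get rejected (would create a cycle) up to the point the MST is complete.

2

Kruskal: consider edges lightest-first.
alpha-iota (1): add — endpoints in different components.
beta-iota (2): add — endpoints in different components.
beta-eta (3): add — endpoints in different components.
eta-gamma (4): add — endpoints in different components.
eta-iota (4): skip — iota and eta already connected.
alpha-mu (8): add — endpoints in different components.
alpha-gamma (11): skip — alpha and gamma already connected.
kappa-rho (11): add — endpoints in different components.
iota-theta (13): add — endpoints in different components.
beta-kappa (14): add — endpoints in different components.
Edges rejected before the tree was complete: 2.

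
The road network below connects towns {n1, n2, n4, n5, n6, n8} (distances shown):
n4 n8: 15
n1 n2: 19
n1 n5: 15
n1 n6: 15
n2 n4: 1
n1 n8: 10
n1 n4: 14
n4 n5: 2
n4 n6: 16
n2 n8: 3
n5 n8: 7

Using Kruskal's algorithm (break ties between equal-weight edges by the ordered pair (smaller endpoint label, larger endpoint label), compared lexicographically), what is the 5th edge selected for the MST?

n1-n6

Kruskal's algorithm — process edges by increasing weight (ties by edge label):
n2 n4 (1): add — endpoints in different components.
n4 n5 (2): add — endpoints in different components.
n2 n8 (3): add — endpoints in different components.
n5 n8 (7): skip — n5 and n8 already connected.
n1 n8 (10): add — endpoints in different components.
n1 n4 (14): skip — n1 and n4 already connected.
n1 n5 (15): skip — n1 and n5 already connected.
n1 n6 (15): add — endpoints in different components.
The 5th edge added is n1 n6.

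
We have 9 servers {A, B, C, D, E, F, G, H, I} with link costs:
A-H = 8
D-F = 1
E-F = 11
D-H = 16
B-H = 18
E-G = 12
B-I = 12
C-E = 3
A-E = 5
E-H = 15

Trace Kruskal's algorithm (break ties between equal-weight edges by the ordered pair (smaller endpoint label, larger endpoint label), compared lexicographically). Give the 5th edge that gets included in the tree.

E-F

Kruskal's algorithm — process edges by increasing weight (ties by edge label):
D-F (1): add — endpoints in different components.
C-E (3): add — endpoints in different components.
A-E (5): add — endpoints in different components.
A-H (8): add — endpoints in different components.
E-F (11): add — endpoints in different components.
B-I (12): add — endpoints in different components.
E-G (12): add — endpoints in different components.
E-H (15): skip — E and H already connected.
D-H (16): skip — D and H already connected.
B-H (18): add — endpoints in different components.
The 5th edge added is E-F.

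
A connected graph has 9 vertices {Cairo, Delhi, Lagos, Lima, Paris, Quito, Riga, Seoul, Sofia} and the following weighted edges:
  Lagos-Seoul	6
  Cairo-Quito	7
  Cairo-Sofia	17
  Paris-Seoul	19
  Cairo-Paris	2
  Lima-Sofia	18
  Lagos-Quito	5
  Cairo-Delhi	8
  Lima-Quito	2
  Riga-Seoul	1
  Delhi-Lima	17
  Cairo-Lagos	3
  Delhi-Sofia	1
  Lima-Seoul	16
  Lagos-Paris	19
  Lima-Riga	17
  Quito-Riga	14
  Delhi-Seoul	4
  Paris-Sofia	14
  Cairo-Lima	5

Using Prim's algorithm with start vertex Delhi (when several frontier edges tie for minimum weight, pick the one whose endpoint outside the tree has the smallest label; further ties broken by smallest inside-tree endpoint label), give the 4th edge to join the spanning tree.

Grow the tree from Delhi using Prim:
Step 1: cheapest edge leaving the tree is Delhi-Sofia (1); add Sofia.
Step 2: cheapest edge leaving the tree is Delhi-Seoul (4); add Seoul.
Step 3: cheapest edge leaving the tree is Riga-Seoul (1); add Riga.
Step 4: cheapest edge leaving the tree is Lagos-Seoul (6); add Lagos.
Step 5: cheapest edge leaving the tree is Cairo-Lagos (3); add Cairo.
Step 6: cheapest edge leaving the tree is Cairo-Paris (2); add Paris.
Step 7: cheapest edge leaving the tree is Cairo-Lima (5); add Lima.
Step 8: cheapest edge leaving the tree is Lima-Quito (2); add Quito.
The 4th edge added is Lagos-Seoul.

Lagos-Seoul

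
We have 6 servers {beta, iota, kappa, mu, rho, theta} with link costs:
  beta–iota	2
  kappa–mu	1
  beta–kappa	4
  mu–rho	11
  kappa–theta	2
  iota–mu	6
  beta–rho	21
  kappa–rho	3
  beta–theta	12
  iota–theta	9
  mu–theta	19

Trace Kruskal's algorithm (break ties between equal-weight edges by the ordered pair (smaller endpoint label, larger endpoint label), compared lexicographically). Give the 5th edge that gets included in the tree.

Kruskal's algorithm — process edges by increasing weight (ties by edge label):
kappa–mu (1): add — endpoints in different components.
beta–iota (2): add — endpoints in different components.
kappa–theta (2): add — endpoints in different components.
kappa–rho (3): add — endpoints in different components.
beta–kappa (4): add — endpoints in different components.
The 5th edge added is beta–kappa.

beta-kappa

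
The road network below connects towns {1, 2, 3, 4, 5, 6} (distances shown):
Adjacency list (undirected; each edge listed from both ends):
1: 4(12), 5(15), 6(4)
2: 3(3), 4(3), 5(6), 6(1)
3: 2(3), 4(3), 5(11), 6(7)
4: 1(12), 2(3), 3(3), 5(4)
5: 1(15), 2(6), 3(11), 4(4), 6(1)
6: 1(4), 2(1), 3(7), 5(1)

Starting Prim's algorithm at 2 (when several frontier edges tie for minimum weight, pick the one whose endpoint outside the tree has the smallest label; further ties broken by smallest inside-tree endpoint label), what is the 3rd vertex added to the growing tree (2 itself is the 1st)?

5

Prim, starting at 2.
Step 1: frontier [2–6 1, 2–3 3, 2–4 3, 2–5 6] → take 2–6 (1); add 6.
Step 2: frontier [2–3 3, 2–4 3, 2–5 6, 5–6 1, 1–6 4, 3–6 7] → take 5–6 (1); add 5.
Step 3: frontier [2–3 3, 2–4 3, 4–5 4, 3–5 11, 1–5 15, 1–6 4, 3–6 7] → take 2–3 (3); add 3.
Step 4: frontier [2–4 3, 3–4 3, 4–5 4, 1–5 15, 1–6 4] → take 2–4 (3); add 4.
Step 5: frontier [1–4 12, 1–5 15, 1–6 4] → take 1–6 (4); add 1.
Vertex order: 2, 6, 5, 3, 4, 1. The 3rd vertex is 5.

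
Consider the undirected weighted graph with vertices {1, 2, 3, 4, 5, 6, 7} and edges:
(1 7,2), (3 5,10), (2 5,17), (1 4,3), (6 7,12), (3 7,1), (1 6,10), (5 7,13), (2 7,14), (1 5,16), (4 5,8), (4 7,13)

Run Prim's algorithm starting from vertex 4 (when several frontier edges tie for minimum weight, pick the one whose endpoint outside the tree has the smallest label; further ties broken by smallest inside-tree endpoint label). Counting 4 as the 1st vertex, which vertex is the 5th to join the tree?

5

Prim's algorithm from 4:
Step 1: frontier [1 4 3, 4 5 8, 4 7 13] → take 1 4 (3); add 1.
Step 2: frontier [1 7 2, 1 6 10, 1 5 16, 4 5 8, 4 7 13] → take 1 7 (2); add 7.
Step 3: frontier [1 6 10, 1 5 16, 4 5 8, 3 7 1, 6 7 12, 5 7 13, 2 7 14] → take 3 7 (1); add 3.
Step 4: frontier [1 6 10, 1 5 16, 3 5 10, 4 5 8, 6 7 12, 5 7 13, 2 7 14] → take 4 5 (8); add 5.
Step 5: frontier [1 6 10, 2 5 17, 6 7 12, 2 7 14] → take 1 6 (10); add 6.
Step 6: frontier [2 5 17, 2 7 14] → take 2 7 (14); add 2.
Vertex order: 4, 1, 7, 3, 5, 6, 2. The 5th vertex is 5.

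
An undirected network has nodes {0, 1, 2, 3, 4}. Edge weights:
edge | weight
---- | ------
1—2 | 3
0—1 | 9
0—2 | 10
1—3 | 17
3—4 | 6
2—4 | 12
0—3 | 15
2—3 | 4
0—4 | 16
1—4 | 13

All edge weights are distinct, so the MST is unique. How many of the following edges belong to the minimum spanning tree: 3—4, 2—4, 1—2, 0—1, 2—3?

4

Kruskal's algorithm — process edges by increasing weight (ties by edge label):
1—2 (3): add — endpoints in different components.
2—3 (4): add — endpoints in different components.
3—4 (6): add — endpoints in different components.
0—1 (9): add — endpoints in different components.
MST edge set: {1—2, 2—3, 3—4, 0—1}.
Of the listed edges, {3—4, 1—2, 0—1, 2—3} are in the MST → 4.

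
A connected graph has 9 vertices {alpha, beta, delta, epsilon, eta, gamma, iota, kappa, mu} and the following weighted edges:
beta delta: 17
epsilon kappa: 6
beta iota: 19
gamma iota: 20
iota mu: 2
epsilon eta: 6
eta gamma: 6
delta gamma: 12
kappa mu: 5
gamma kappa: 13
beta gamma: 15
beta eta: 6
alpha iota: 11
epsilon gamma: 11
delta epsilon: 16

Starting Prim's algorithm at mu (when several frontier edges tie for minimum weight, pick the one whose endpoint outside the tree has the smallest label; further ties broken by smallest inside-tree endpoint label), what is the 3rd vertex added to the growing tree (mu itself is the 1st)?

kappa

Prim's algorithm from mu:
Step 1: cheapest edge leaving the tree is iota mu (2); add iota.
Step 2: cheapest edge leaving the tree is kappa mu (5); add kappa.
Step 3: cheapest edge leaving the tree is epsilon kappa (6); add epsilon.
Step 4: cheapest edge leaving the tree is epsilon eta (6); add eta.
Step 5: cheapest edge leaving the tree is beta eta (6); add beta.
Step 6: cheapest edge leaving the tree is eta gamma (6); add gamma.
Step 7: cheapest edge leaving the tree is alpha iota (11); add alpha.
Step 8: cheapest edge leaving the tree is delta gamma (12); add delta.
Vertex order: mu, iota, kappa, epsilon, eta, beta, gamma, alpha, delta. The 3rd vertex is kappa.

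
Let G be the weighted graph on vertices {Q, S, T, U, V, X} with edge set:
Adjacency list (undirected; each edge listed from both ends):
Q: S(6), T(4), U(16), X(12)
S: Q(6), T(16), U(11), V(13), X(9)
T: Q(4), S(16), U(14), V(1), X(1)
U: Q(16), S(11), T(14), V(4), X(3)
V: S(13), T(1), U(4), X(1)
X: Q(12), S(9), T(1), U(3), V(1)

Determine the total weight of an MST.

15

Grow the tree from X using Prim:
Step 1: cheapest edge leaving the tree is T X (1); add T.
Step 2: cheapest edge leaving the tree is T V (1); add V.
Step 3: cheapest edge leaving the tree is U X (3); add U.
Step 4: cheapest edge leaving the tree is Q T (4); add Q.
Step 5: cheapest edge leaving the tree is Q S (6); add S.
MST edges: T X, T V, U X, Q T, Q S; total weight 1+1+3+4+6 = 15.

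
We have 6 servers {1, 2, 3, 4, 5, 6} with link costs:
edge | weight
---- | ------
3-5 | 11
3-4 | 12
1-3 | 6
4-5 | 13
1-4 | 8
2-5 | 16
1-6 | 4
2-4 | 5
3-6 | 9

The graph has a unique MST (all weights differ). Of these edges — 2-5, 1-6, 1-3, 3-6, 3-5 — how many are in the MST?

3

Kruskal's algorithm — process edges by increasing weight (ties by edge label):
1-6 (4): add — endpoints in different components.
2-4 (5): add — endpoints in different components.
1-3 (6): add — endpoints in different components.
1-4 (8): add — endpoints in different components.
3-6 (9): skip — 3 and 6 already connected.
3-5 (11): add — endpoints in different components.
MST edge set: {1-6, 2-4, 1-3, 1-4, 3-5}.
Of the listed edges, {1-6, 1-3, 3-5} are in the MST → 3.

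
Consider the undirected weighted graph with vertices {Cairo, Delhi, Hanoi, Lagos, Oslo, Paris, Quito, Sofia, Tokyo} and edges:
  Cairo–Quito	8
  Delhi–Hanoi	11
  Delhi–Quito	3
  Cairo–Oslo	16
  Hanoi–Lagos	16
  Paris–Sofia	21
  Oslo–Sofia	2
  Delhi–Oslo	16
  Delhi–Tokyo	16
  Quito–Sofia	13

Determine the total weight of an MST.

Prim's algorithm from Quito:
Step 1: frontier [Delhi–Quito 3, Cairo–Quito 8, Quito–Sofia 13] → take Delhi–Quito (3); add Delhi.
Step 2: frontier [Delhi–Hanoi 11, Delhi–Oslo 16, Delhi–Tokyo 16, Cairo–Quito 8, Quito–Sofia 13] → take Cairo–Quito (8); add Cairo.
Step 3: frontier [Cairo–Oslo 16, Delhi–Hanoi 11, Delhi–Oslo 16, Delhi–Tokyo 16, Quito–Sofia 13] → take Delhi–Hanoi (11); add Hanoi.
Step 4: frontier [Cairo–Oslo 16, Delhi–Oslo 16, Delhi–Tokyo 16, Hanoi–Lagos 16, Quito–Sofia 13] → take Quito–Sofia (13); add Sofia.
Step 5: frontier [Cairo–Oslo 16, Delhi–Oslo 16, Delhi–Tokyo 16, Hanoi–Lagos 16, Oslo–Sofia 2, Paris–Sofia 21] → take Oslo–Sofia (2); add Oslo.
Step 6: frontier [Delhi–Tokyo 16, Hanoi–Lagos 16, Paris–Sofia 21] → take Hanoi–Lagos (16); add Lagos.
Step 7: frontier [Delhi–Tokyo 16, Paris–Sofia 21] → take Delhi–Tokyo (16); add Tokyo.
Step 8: frontier [Paris–Sofia 21] → take Paris–Sofia (21); add Paris.
MST edges: Delhi–Quito, Cairo–Quito, Delhi–Hanoi, Quito–Sofia, Oslo–Sofia, Hanoi–Lagos, Delhi–Tokyo, Paris–Sofia; total weight 3+8+11+13+2+16+16+21 = 90.

90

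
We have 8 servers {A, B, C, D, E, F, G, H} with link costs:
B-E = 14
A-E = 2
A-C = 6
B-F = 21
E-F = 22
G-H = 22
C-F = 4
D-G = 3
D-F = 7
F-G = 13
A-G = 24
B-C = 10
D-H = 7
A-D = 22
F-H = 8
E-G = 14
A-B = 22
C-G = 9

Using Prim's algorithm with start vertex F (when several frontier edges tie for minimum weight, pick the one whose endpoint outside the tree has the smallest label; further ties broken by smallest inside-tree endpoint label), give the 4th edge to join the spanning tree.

D-F

Prim, starting at F.
Step 1: cheapest edge leaving the tree is C-F (4); add C.
Step 2: cheapest edge leaving the tree is A-C (6); add A.
Step 3: cheapest edge leaving the tree is A-E (2); add E.
Step 4: cheapest edge leaving the tree is D-F (7); add D.
Step 5: cheapest edge leaving the tree is D-G (3); add G.
Step 6: cheapest edge leaving the tree is D-H (7); add H.
Step 7: cheapest edge leaving the tree is B-C (10); add B.
The 4th edge added is D-F.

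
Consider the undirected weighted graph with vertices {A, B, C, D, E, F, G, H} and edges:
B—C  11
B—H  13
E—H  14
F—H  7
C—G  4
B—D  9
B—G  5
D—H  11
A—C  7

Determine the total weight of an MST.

57

Grow the tree from G using Prim:
Step 1: cheapest edge leaving the tree is C—G (4); add C.
Step 2: cheapest edge leaving the tree is B—G (5); add B.
Step 3: cheapest edge leaving the tree is A—C (7); add A.
Step 4: cheapest edge leaving the tree is B—D (9); add D.
Step 5: cheapest edge leaving the tree is D—H (11); add H.
Step 6: cheapest edge leaving the tree is F—H (7); add F.
Step 7: cheapest edge leaving the tree is E—H (14); add E.
MST edges: C—G, B—G, A—C, B—D, D—H, F—H, E—H; total weight 4+5+7+9+11+7+14 = 57.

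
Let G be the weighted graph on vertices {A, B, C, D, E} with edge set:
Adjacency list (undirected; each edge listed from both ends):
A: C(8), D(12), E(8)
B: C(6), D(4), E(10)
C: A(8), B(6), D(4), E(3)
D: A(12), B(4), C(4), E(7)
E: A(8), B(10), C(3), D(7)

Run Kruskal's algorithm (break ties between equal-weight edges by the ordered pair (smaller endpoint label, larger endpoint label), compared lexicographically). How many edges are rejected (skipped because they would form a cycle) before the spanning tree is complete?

2

Kruskal's algorithm — process edges by increasing weight (ties by edge label):
C–E (3): add. Components now {A} {B} {C,E} {D}
B–D (4): add. Components now {A} {B,D} {C,E}
C–D (4): add. Components now {A} {B,C,D,E}
B–C (6): skip — B and C already connected.
D–E (7): skip — D and E already connected.
A–C (8): add. Components now {A,B,C,D,E}
Edges rejected before the tree was complete: 2.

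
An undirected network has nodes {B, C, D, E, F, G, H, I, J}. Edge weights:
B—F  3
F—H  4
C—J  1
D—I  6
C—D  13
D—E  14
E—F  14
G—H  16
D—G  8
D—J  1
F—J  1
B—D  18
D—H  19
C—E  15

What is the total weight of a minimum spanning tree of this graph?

Prim's algorithm from G:
Step 1: frontier [D—G 8, G—H 16] → take D—G (8); add D.
Step 2: frontier [D—J 1, D—I 6, C—D 13, D—E 14, B—D 18, D—H 19, G—H 16] → take D—J (1); add J.
Step 3: frontier [D—I 6, C—D 13, D—E 14, B—D 18, D—H 19, G—H 16, C—J 1, F—J 1] → take C—J (1); add C.
Step 4: frontier [C—E 15, D—I 6, D—E 14, B—D 18, D—H 19, G—H 16, F—J 1] → take F—J (1); add F.
Step 5: frontier [C—E 15, D—I 6, D—E 14, B—D 18, D—H 19, B—F 3, F—H 4, E—F 14, G—H 16] → take B—F (3); add B.
Step 6: frontier [C—E 15, D—I 6, D—E 14, D—H 19, F—H 4, E—F 14, G—H 16] → take F—H (4); add H.
Step 7: frontier [C—E 15, D—I 6, D—E 14, E—F 14] → take D—I (6); add I.
Step 8: frontier [C—E 15, D—E 14, E—F 14] → take D—E (14); add E.
MST edges: D—G, D—J, C—J, F—J, B—F, F—H, D—I, D—E; total weight 8+1+1+1+3+4+6+14 = 38.

38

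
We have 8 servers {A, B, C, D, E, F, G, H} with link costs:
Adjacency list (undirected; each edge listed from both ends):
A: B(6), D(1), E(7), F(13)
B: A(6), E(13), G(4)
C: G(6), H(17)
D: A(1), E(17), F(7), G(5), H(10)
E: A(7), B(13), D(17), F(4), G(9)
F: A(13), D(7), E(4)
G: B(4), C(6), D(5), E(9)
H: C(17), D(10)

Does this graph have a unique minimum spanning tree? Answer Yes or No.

No

Kruskal: consider edges lightest-first.
A-D (1): add — endpoints in different components.
B-G (4): add — endpoints in different components.
E-F (4): add — endpoints in different components.
D-G (5): add — endpoints in different components.
A-B (6): skip — A and B already connected.
C-G (6): add — endpoints in different components.
A-E (7): add — endpoints in different components.
D-F (7): skip — D and F already connected.
E-G (9): skip — E and G already connected.
D-H (10): add — endpoints in different components.
Non-tree edge D-F has weight 7, equal to the heaviest edge on its tree cycle — swapping gives another MST of the same weight. Not unique.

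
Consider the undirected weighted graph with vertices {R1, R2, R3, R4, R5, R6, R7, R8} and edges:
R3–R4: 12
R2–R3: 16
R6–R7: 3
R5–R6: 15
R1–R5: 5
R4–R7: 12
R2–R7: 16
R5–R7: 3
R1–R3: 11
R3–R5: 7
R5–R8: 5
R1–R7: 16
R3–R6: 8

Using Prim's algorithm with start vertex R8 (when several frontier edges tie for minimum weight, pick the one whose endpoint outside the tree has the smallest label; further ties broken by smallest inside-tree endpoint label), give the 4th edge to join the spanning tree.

R1-R5

Prim's algorithm from R8:
Step 1: cheapest edge leaving the tree is R5–R8 (5); add R5.
Step 2: cheapest edge leaving the tree is R5–R7 (3); add R7.
Step 3: cheapest edge leaving the tree is R6–R7 (3); add R6.
Step 4: cheapest edge leaving the tree is R1–R5 (5); add R1.
Step 5: cheapest edge leaving the tree is R3–R5 (7); add R3.
Step 6: cheapest edge leaving the tree is R3–R4 (12); add R4.
Step 7: cheapest edge leaving the tree is R2–R3 (16); add R2.
The 4th edge added is R1–R5.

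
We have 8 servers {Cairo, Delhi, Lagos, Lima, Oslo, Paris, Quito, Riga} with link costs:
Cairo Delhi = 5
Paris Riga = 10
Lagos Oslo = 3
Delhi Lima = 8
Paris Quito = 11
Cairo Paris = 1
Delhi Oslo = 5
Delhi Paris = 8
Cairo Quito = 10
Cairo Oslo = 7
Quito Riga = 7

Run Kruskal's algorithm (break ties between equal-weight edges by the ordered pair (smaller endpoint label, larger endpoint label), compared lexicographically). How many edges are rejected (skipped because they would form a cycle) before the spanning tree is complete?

Sort edges by weight, then run Kruskal:
Cairo Paris (1): add — endpoints in different components.
Lagos Oslo (3): add — endpoints in different components.
Cairo Delhi (5): add — endpoints in different components.
Delhi Oslo (5): add — endpoints in different components.
Cairo Oslo (7): skip — Oslo and Cairo already connected.
Quito Riga (7): add — endpoints in different components.
Delhi Lima (8): add — endpoints in different components.
Delhi Paris (8): skip — Delhi and Paris already connected.
Cairo Quito (10): add — endpoints in different components.
Edges rejected before the tree was complete: 2.

2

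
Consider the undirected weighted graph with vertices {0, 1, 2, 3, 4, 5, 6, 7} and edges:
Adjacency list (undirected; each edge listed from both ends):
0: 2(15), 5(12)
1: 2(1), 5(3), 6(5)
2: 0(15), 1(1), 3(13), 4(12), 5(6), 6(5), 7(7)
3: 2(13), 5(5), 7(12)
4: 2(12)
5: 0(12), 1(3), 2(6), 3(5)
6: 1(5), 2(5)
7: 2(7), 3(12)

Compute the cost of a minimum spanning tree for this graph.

Sort edges by weight, then run Kruskal:
1–2 (1): add — endpoints in different components.
1–5 (3): add — endpoints in different components.
1–6 (5): add — endpoints in different components.
2–6 (5): skip — 2 and 6 already connected.
3–5 (5): add — endpoints in different components.
2–5 (6): skip — 2 and 5 already connected.
2–7 (7): add — endpoints in different components.
0–5 (12): add — endpoints in different components.
2–4 (12): add — endpoints in different components.
MST edges: 1–2, 1–5, 1–6, 3–5, 2–7, 0–5, 2–4; total weight 1+3+5+5+7+12+12 = 45.

45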